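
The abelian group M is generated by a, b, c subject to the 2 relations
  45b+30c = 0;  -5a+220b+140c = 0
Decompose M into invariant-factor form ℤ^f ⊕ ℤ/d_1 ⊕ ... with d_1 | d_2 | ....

Answer: M ≅ ℤ^1 ⊕ ℤ/5 ⊕ ℤ/15

Derivation:
rank_ℚ(R)=2; free=3−2=1
SNF(R) diag = [5, 15] → torsion [5, 15]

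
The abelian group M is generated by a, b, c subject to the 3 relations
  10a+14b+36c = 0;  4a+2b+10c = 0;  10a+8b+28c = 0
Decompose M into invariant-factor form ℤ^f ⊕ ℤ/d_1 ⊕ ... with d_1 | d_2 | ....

rank_ℚ(R)=3; free=3−3=0
SNF(R) diag = [2, 2, 6] → torsion [2, 2, 6]

Answer: M ≅ ℤ/2 ⊕ ℤ/2 ⊕ ℤ/6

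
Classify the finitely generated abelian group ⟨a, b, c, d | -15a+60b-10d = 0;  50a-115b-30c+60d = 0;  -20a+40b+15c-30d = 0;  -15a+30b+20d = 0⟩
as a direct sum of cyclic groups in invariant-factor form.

Answer: M ≅ ℤ/5 ⊕ ℤ/5 ⊕ ℤ/15 ⊕ ℤ/30

Derivation:
rank_ℚ(R)=4; free=4−4=0
SNF(R) diag = [5, 5, 15, 30] → torsion [5, 5, 15, 30]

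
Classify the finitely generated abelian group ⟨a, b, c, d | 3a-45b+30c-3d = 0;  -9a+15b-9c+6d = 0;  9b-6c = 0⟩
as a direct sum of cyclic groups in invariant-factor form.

Answer: M ≅ ℤ^1 ⊕ ℤ/3 ⊕ ℤ/3 ⊕ ℤ/3

Derivation:
rank_ℚ(R)=3; free=4−3=1
SNF(R) diag = [3, 3, 3] → torsion [3, 3, 3]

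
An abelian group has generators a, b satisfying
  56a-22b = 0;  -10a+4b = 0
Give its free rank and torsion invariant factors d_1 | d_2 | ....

rank_ℚ(R)=2; free=2−2=0
SNF(R) diag = [2, 2] → torsion [2, 2]

Answer: M ≅ ℤ/2 ⊕ ℤ/2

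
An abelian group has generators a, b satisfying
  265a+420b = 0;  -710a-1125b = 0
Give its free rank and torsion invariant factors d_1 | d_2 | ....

rank_ℚ(R)=2; free=2−2=0
SNF(R) diag = [5, 15] → torsion [5, 15]

Answer: M ≅ ℤ/5 ⊕ ℤ/15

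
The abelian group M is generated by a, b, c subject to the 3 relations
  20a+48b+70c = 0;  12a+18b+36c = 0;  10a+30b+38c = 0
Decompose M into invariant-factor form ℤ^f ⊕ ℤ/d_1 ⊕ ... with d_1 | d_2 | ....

Answer: M ≅ ℤ/2 ⊕ ℤ/6 ⊕ ℤ/6

Derivation:
rank_ℚ(R)=3; free=3−3=0
SNF(R) diag = [2, 6, 6] → torsion [2, 6, 6]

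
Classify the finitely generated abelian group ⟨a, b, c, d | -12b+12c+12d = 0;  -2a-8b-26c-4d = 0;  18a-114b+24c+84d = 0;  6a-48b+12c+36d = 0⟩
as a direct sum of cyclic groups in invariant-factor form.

Answer: M ≅ ℤ/2 ⊕ ℤ/6 ⊕ ℤ/6 ⊕ ℤ/12

Derivation:
rank_ℚ(R)=4; free=4−4=0
SNF(R) diag = [2, 6, 6, 12] → torsion [2, 6, 6, 12]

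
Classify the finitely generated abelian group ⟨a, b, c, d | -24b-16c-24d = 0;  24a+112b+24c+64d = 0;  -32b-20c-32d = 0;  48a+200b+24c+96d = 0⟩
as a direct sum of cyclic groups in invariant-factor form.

Answer: M ≅ ℤ/4 ⊕ ℤ/8 ⊕ ℤ/8 ⊕ ℤ/24

Derivation:
rank_ℚ(R)=4; free=4−4=0
SNF(R) diag = [4, 8, 8, 24] → torsion [4, 8, 8, 24]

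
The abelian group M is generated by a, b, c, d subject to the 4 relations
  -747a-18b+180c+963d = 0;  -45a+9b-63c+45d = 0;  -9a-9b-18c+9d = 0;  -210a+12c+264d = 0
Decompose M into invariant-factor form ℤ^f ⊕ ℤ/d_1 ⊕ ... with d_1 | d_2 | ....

Answer: M ≅ ℤ/3 ⊕ ℤ/9 ⊕ ℤ/27 ⊕ ℤ/54

Derivation:
rank_ℚ(R)=4; free=4−4=0
SNF(R) diag = [3, 9, 27, 54] → torsion [3, 9, 27, 54]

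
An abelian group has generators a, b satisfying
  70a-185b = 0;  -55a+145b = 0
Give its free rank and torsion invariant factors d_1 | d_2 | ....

Answer: M ≅ ℤ/5 ⊕ ℤ/5

Derivation:
rank_ℚ(R)=2; free=2−2=0
SNF(R) diag = [5, 5] → torsion [5, 5]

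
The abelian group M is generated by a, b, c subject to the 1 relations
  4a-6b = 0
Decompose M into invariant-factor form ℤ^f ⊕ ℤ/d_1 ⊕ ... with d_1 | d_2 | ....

Answer: M ≅ ℤ^2 ⊕ ℤ/2

Derivation:
rank_ℚ(R)=1; free=3−1=2
SNF(R) diag = [2] → torsion [2]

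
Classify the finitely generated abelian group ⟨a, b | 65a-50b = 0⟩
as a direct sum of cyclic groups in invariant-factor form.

rank_ℚ(R)=1; free=2−1=1
SNF(R) diag = [5] → torsion [5]

Answer: M ≅ ℤ^1 ⊕ ℤ/5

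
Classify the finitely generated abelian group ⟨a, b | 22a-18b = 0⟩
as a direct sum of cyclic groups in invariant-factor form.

rank_ℚ(R)=1; free=2−1=1
SNF(R) diag = [2] → torsion [2]

Answer: M ≅ ℤ^1 ⊕ ℤ/2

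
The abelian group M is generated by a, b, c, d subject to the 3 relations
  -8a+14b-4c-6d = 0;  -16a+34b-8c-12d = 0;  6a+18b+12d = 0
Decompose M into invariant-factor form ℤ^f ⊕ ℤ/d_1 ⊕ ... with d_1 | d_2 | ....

Answer: M ≅ ℤ^1 ⊕ ℤ/2 ⊕ ℤ/6 ⊕ ℤ/6

Derivation:
rank_ℚ(R)=3; free=4−3=1
SNF(R) diag = [2, 6, 6] → torsion [2, 6, 6]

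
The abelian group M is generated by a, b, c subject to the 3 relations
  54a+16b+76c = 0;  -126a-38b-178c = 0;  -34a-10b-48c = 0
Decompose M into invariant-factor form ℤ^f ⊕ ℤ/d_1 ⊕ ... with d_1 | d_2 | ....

Answer: M ≅ ℤ/2 ⊕ ℤ/2 ⊕ ℤ/2

Derivation:
rank_ℚ(R)=3; free=3−3=0
SNF(R) diag = [2, 2, 2] → torsion [2, 2, 2]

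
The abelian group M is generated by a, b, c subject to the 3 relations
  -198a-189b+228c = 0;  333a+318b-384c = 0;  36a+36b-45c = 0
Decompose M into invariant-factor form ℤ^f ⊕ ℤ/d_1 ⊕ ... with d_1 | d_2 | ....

rank_ℚ(R)=3; free=3−3=0
SNF(R) diag = [3, 3, 9] → torsion [3, 3, 9]

Answer: M ≅ ℤ/3 ⊕ ℤ/3 ⊕ ℤ/9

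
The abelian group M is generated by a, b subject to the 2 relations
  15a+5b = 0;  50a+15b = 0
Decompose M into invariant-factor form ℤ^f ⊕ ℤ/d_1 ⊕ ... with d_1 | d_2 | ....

rank_ℚ(R)=2; free=2−2=0
SNF(R) diag = [5, 5] → torsion [5, 5]

Answer: M ≅ ℤ/5 ⊕ ℤ/5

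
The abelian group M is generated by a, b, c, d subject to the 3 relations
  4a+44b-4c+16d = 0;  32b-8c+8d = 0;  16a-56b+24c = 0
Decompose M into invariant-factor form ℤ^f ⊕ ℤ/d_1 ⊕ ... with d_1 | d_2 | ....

Answer: M ≅ ℤ^1 ⊕ ℤ/4 ⊕ ℤ/8 ⊕ ℤ/24

Derivation:
rank_ℚ(R)=3; free=4−3=1
SNF(R) diag = [4, 8, 24] → torsion [4, 8, 24]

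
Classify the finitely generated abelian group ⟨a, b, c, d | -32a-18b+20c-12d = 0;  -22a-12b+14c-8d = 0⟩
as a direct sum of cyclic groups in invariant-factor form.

Answer: M ≅ ℤ^2 ⊕ ℤ/2 ⊕ ℤ/2

Derivation:
rank_ℚ(R)=2; free=4−2=2
SNF(R) diag = [2, 2] → torsion [2, 2]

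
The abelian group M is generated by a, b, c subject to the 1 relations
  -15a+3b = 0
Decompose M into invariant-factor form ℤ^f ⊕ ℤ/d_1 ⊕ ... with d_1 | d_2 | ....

rank_ℚ(R)=1; free=3−1=2
SNF(R) diag = [3] → torsion [3]

Answer: M ≅ ℤ^2 ⊕ ℤ/3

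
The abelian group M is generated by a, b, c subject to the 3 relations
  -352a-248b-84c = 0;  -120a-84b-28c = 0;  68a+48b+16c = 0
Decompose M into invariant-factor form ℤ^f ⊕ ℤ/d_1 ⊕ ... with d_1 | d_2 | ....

Answer: M ≅ ℤ/4 ⊕ ℤ/4 ⊕ ℤ/4

Derivation:
rank_ℚ(R)=3; free=3−3=0
SNF(R) diag = [4, 4, 4] → torsion [4, 4, 4]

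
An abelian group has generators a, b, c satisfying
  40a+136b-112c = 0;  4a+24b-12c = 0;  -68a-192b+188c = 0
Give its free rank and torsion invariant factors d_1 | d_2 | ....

Answer: M ≅ ℤ/4 ⊕ ℤ/8 ⊕ ℤ/8

Derivation:
rank_ℚ(R)=3; free=3−3=0
SNF(R) diag = [4, 8, 8] → torsion [4, 8, 8]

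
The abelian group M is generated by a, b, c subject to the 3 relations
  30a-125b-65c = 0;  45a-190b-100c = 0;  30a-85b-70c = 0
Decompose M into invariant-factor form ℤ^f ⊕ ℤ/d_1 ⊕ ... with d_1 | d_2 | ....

Answer: M ≅ ℤ/5 ⊕ ℤ/15 ⊕ ℤ/45

Derivation:
rank_ℚ(R)=3; free=3−3=0
SNF(R) diag = [5, 15, 45] → torsion [5, 15, 45]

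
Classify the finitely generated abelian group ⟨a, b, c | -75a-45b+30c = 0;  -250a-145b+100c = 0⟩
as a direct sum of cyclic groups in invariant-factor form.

Answer: M ≅ ℤ^1 ⊕ ℤ/5 ⊕ ℤ/15

Derivation:
rank_ℚ(R)=2; free=3−2=1
SNF(R) diag = [5, 15] → torsion [5, 15]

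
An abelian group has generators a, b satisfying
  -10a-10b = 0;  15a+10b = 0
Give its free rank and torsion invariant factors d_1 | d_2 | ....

Answer: M ≅ ℤ/5 ⊕ ℤ/10

Derivation:
rank_ℚ(R)=2; free=2−2=0
SNF(R) diag = [5, 10] → torsion [5, 10]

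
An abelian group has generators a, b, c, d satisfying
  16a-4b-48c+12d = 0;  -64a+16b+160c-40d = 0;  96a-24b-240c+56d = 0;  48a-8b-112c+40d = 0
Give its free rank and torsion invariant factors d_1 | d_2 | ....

rank_ℚ(R)=4; free=4−4=0
SNF(R) diag = [4, 8, 16, 16] → torsion [4, 8, 16, 16]

Answer: M ≅ ℤ/4 ⊕ ℤ/8 ⊕ ℤ/16 ⊕ ℤ/16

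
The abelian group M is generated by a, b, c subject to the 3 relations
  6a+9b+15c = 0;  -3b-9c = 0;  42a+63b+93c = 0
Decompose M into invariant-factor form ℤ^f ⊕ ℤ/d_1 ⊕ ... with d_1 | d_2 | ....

Answer: M ≅ ℤ/3 ⊕ ℤ/6 ⊕ ℤ/12

Derivation:
rank_ℚ(R)=3; free=3−3=0
SNF(R) diag = [3, 6, 12] → torsion [3, 6, 12]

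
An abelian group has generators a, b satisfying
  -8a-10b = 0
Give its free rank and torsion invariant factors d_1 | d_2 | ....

Answer: M ≅ ℤ^1 ⊕ ℤ/2

Derivation:
rank_ℚ(R)=1; free=2−1=1
SNF(R) diag = [2] → torsion [2]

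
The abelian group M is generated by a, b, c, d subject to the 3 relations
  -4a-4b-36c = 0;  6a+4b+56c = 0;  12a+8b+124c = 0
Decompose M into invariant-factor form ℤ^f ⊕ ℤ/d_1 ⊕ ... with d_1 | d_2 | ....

rank_ℚ(R)=3; free=4−3=1
SNF(R) diag = [2, 4, 12] → torsion [2, 4, 12]

Answer: M ≅ ℤ^1 ⊕ ℤ/2 ⊕ ℤ/4 ⊕ ℤ/12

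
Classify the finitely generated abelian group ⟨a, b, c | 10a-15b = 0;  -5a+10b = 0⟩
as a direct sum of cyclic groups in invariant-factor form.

Answer: M ≅ ℤ^1 ⊕ ℤ/5 ⊕ ℤ/5

Derivation:
rank_ℚ(R)=2; free=3−2=1
SNF(R) diag = [5, 5] → torsion [5, 5]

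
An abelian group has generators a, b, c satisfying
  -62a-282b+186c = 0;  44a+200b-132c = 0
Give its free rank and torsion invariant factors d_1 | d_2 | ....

Answer: M ≅ ℤ^1 ⊕ ℤ/2 ⊕ ℤ/4

Derivation:
rank_ℚ(R)=2; free=3−2=1
SNF(R) diag = [2, 4] → torsion [2, 4]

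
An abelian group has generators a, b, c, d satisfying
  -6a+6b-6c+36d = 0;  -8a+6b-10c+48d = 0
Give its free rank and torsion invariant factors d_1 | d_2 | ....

rank_ℚ(R)=2; free=4−2=2
SNF(R) diag = [2, 6] → torsion [2, 6]

Answer: M ≅ ℤ^2 ⊕ ℤ/2 ⊕ ℤ/6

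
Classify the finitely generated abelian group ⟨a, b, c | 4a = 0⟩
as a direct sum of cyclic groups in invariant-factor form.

rank_ℚ(R)=1; free=3−1=2
SNF(R) diag = [4] → torsion [4]

Answer: M ≅ ℤ^2 ⊕ ℤ/4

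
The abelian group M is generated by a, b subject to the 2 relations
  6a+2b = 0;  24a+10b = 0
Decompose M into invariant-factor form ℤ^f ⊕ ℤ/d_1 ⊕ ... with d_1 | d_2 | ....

rank_ℚ(R)=2; free=2−2=0
SNF(R) diag = [2, 6] → torsion [2, 6]

Answer: M ≅ ℤ/2 ⊕ ℤ/6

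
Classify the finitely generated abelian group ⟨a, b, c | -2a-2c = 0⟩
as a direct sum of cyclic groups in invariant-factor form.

rank_ℚ(R)=1; free=3−1=2
SNF(R) diag = [2] → torsion [2]

Answer: M ≅ ℤ^2 ⊕ ℤ/2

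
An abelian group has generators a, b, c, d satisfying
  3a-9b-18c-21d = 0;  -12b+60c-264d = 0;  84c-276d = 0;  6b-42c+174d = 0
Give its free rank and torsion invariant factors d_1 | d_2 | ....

rank_ℚ(R)=4; free=4−4=0
SNF(R) diag = [3, 6, 12, 36] → torsion [3, 6, 12, 36]

Answer: M ≅ ℤ/3 ⊕ ℤ/6 ⊕ ℤ/12 ⊕ ℤ/36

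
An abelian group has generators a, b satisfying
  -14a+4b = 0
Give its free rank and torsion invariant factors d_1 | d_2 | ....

Answer: M ≅ ℤ^1 ⊕ ℤ/2

Derivation:
rank_ℚ(R)=1; free=2−1=1
SNF(R) diag = [2] → torsion [2]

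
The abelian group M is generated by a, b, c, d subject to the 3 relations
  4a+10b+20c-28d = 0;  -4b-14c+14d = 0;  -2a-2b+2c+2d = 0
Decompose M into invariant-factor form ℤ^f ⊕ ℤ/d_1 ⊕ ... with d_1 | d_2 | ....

Answer: M ≅ ℤ^1 ⊕ ℤ/2 ⊕ ℤ/2 ⊕ ℤ/6

Derivation:
rank_ℚ(R)=3; free=4−3=1
SNF(R) diag = [2, 2, 6] → torsion [2, 2, 6]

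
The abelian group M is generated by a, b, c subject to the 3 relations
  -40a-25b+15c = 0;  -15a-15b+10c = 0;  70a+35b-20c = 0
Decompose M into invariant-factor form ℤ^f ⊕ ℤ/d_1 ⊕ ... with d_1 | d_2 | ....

rank_ℚ(R)=3; free=3−3=0
SNF(R) diag = [5, 5, 5] → torsion [5, 5, 5]

Answer: M ≅ ℤ/5 ⊕ ℤ/5 ⊕ ℤ/5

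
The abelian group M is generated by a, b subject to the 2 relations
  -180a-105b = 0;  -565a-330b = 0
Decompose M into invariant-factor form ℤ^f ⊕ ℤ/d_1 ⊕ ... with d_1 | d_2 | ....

Answer: M ≅ ℤ/5 ⊕ ℤ/15

Derivation:
rank_ℚ(R)=2; free=2−2=0
SNF(R) diag = [5, 15] → torsion [5, 15]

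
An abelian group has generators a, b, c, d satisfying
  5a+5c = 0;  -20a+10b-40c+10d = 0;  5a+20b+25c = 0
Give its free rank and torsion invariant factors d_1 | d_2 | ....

Answer: M ≅ ℤ^1 ⊕ ℤ/5 ⊕ ℤ/10 ⊕ ℤ/20

Derivation:
rank_ℚ(R)=3; free=4−3=1
SNF(R) diag = [5, 10, 20] → torsion [5, 10, 20]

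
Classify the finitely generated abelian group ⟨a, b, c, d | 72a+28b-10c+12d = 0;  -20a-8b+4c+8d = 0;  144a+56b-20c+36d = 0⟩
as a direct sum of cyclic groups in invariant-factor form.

rank_ℚ(R)=3; free=4−3=1
SNF(R) diag = [2, 4, 12] → torsion [2, 4, 12]

Answer: M ≅ ℤ^1 ⊕ ℤ/2 ⊕ ℤ/4 ⊕ ℤ/12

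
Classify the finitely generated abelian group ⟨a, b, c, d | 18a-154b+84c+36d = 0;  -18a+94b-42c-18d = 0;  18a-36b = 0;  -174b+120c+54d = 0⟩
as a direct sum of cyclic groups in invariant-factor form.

Answer: M ≅ ℤ/2 ⊕ ℤ/6 ⊕ ℤ/18 ⊕ ℤ/18

Derivation:
rank_ℚ(R)=4; free=4−4=0
SNF(R) diag = [2, 6, 18, 18] → torsion [2, 6, 18, 18]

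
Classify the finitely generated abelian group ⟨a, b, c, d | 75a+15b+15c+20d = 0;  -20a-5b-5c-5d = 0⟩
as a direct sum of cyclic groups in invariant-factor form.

Answer: M ≅ ℤ^2 ⊕ ℤ/5 ⊕ ℤ/5

Derivation:
rank_ℚ(R)=2; free=4−2=2
SNF(R) diag = [5, 5] → torsion [5, 5]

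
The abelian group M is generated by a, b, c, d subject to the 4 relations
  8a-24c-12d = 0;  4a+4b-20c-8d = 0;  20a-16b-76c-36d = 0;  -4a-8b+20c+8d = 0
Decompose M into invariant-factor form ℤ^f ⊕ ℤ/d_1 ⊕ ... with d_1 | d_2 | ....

rank_ℚ(R)=4; free=4−4=0
SNF(R) diag = [4, 4, 4, 8] → torsion [4, 4, 4, 8]

Answer: M ≅ ℤ/4 ⊕ ℤ/4 ⊕ ℤ/4 ⊕ ℤ/8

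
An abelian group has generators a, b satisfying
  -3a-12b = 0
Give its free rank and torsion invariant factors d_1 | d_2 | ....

rank_ℚ(R)=1; free=2−1=1
SNF(R) diag = [3] → torsion [3]

Answer: M ≅ ℤ^1 ⊕ ℤ/3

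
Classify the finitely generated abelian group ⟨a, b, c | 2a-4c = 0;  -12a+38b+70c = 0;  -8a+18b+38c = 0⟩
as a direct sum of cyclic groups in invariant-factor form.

rank_ℚ(R)=3; free=3−3=0
SNF(R) diag = [2, 2, 4] → torsion [2, 2, 4]

Answer: M ≅ ℤ/2 ⊕ ℤ/2 ⊕ ℤ/4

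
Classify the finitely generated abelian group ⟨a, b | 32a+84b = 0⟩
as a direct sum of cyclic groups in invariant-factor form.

Answer: M ≅ ℤ^1 ⊕ ℤ/4

Derivation:
rank_ℚ(R)=1; free=2−1=1
SNF(R) diag = [4] → torsion [4]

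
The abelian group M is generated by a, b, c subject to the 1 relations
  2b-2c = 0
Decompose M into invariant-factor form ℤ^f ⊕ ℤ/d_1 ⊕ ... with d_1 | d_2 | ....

Answer: M ≅ ℤ^2 ⊕ ℤ/2

Derivation:
rank_ℚ(R)=1; free=3−1=2
SNF(R) diag = [2] → torsion [2]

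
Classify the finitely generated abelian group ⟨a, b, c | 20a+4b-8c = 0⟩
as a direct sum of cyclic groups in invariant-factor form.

Answer: M ≅ ℤ^2 ⊕ ℤ/4

Derivation:
rank_ℚ(R)=1; free=3−1=2
SNF(R) diag = [4] → torsion [4]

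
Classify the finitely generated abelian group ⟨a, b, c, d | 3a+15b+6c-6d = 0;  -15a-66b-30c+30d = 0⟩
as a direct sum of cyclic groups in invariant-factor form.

rank_ℚ(R)=2; free=4−2=2
SNF(R) diag = [3, 9] → torsion [3, 9]

Answer: M ≅ ℤ^2 ⊕ ℤ/3 ⊕ ℤ/9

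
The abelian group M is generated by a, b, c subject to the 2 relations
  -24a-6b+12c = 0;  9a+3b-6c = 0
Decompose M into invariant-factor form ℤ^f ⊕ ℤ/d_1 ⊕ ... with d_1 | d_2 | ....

rank_ℚ(R)=2; free=3−2=1
SNF(R) diag = [3, 6] → torsion [3, 6]

Answer: M ≅ ℤ^1 ⊕ ℤ/3 ⊕ ℤ/6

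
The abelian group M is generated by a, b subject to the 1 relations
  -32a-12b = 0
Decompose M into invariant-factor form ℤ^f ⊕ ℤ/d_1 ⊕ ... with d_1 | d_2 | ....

rank_ℚ(R)=1; free=2−1=1
SNF(R) diag = [4] → torsion [4]

Answer: M ≅ ℤ^1 ⊕ ℤ/4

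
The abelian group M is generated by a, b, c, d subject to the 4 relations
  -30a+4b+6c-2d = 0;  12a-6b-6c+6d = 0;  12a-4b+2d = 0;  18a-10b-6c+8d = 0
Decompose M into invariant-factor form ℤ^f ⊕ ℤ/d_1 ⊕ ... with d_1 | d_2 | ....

Answer: M ≅ ℤ/2 ⊕ ℤ/6 ⊕ ℤ/6 ⊕ ℤ/6

Derivation:
rank_ℚ(R)=4; free=4−4=0
SNF(R) diag = [2, 6, 6, 6] → torsion [2, 6, 6, 6]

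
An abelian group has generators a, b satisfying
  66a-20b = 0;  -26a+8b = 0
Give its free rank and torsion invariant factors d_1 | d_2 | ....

rank_ℚ(R)=2; free=2−2=0
SNF(R) diag = [2, 4] → torsion [2, 4]

Answer: M ≅ ℤ/2 ⊕ ℤ/4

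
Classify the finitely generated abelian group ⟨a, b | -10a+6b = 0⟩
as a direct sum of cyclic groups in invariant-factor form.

rank_ℚ(R)=1; free=2−1=1
SNF(R) diag = [2] → torsion [2]

Answer: M ≅ ℤ^1 ⊕ ℤ/2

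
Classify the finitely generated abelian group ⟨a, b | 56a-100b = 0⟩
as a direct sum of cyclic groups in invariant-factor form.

Answer: M ≅ ℤ^1 ⊕ ℤ/4

Derivation:
rank_ℚ(R)=1; free=2−1=1
SNF(R) diag = [4] → torsion [4]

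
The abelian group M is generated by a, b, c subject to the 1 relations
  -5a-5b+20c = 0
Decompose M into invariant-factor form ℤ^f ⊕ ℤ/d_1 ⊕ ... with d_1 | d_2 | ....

rank_ℚ(R)=1; free=3−1=2
SNF(R) diag = [5] → torsion [5]

Answer: M ≅ ℤ^2 ⊕ ℤ/5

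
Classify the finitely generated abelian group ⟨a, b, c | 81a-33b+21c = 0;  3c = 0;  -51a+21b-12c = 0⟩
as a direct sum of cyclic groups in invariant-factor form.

Answer: M ≅ ℤ/3 ⊕ ℤ/3 ⊕ ℤ/6

Derivation:
rank_ℚ(R)=3; free=3−3=0
SNF(R) diag = [3, 3, 6] → torsion [3, 3, 6]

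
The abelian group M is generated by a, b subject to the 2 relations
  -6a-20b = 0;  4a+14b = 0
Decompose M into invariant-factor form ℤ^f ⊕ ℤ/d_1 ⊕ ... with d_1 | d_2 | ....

rank_ℚ(R)=2; free=2−2=0
SNF(R) diag = [2, 2] → torsion [2, 2]

Answer: M ≅ ℤ/2 ⊕ ℤ/2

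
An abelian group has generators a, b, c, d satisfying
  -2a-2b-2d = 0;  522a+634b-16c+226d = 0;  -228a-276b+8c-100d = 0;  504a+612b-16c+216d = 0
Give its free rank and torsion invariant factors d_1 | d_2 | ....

Answer: M ≅ ℤ/2 ⊕ ℤ/4 ⊕ ℤ/8 ⊕ ℤ/8

Derivation:
rank_ℚ(R)=4; free=4−4=0
SNF(R) diag = [2, 4, 8, 8] → torsion [2, 4, 8, 8]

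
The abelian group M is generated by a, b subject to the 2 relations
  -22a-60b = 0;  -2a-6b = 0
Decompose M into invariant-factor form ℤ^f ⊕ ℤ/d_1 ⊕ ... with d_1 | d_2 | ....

Answer: M ≅ ℤ/2 ⊕ ℤ/6

Derivation:
rank_ℚ(R)=2; free=2−2=0
SNF(R) diag = [2, 6] → torsion [2, 6]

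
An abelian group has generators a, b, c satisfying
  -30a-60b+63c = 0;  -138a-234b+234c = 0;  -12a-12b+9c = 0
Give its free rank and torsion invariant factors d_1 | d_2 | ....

Answer: M ≅ ℤ/3 ⊕ ℤ/6 ⊕ ℤ/18

Derivation:
rank_ℚ(R)=3; free=3−3=0
SNF(R) diag = [3, 6, 18] → torsion [3, 6, 18]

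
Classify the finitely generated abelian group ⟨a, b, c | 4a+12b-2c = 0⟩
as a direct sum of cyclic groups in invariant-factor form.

Answer: M ≅ ℤ^2 ⊕ ℤ/2

Derivation:
rank_ℚ(R)=1; free=3−1=2
SNF(R) diag = [2] → torsion [2]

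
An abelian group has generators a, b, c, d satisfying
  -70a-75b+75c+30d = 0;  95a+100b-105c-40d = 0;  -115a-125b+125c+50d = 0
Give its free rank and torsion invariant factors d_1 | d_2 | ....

Answer: M ≅ ℤ^1 ⊕ ℤ/5 ⊕ ℤ/5 ⊕ ℤ/5

Derivation:
rank_ℚ(R)=3; free=4−3=1
SNF(R) diag = [5, 5, 5] → torsion [5, 5, 5]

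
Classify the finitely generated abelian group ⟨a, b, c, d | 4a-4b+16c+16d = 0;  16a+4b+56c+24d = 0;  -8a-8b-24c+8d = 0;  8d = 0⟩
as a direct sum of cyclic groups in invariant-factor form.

Answer: M ≅ ℤ/4 ⊕ ℤ/4 ⊕ ℤ/8 ⊕ ℤ/8

Derivation:
rank_ℚ(R)=4; free=4−4=0
SNF(R) diag = [4, 4, 8, 8] → torsion [4, 4, 8, 8]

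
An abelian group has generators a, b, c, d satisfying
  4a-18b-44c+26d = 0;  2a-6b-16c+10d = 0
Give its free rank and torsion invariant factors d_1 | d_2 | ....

Answer: M ≅ ℤ^2 ⊕ ℤ/2 ⊕ ℤ/6

Derivation:
rank_ℚ(R)=2; free=4−2=2
SNF(R) diag = [2, 6] → torsion [2, 6]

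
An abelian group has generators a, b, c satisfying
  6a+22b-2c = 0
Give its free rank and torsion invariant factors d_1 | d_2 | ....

Answer: M ≅ ℤ^2 ⊕ ℤ/2

Derivation:
rank_ℚ(R)=1; free=3−1=2
SNF(R) diag = [2] → torsion [2]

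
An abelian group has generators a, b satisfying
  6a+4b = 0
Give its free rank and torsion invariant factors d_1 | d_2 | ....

Answer: M ≅ ℤ^1 ⊕ ℤ/2

Derivation:
rank_ℚ(R)=1; free=2−1=1
SNF(R) diag = [2] → torsion [2]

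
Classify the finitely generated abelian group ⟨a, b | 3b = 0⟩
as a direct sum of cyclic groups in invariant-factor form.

Answer: M ≅ ℤ^1 ⊕ ℤ/3

Derivation:
rank_ℚ(R)=1; free=2−1=1
SNF(R) diag = [3] → torsion [3]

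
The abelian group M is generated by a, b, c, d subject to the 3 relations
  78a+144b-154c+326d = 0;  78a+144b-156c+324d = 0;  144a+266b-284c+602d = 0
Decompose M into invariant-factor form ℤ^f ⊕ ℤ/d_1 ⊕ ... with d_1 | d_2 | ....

Answer: M ≅ ℤ^1 ⊕ ℤ/2 ⊕ ℤ/2 ⊕ ℤ/6

Derivation:
rank_ℚ(R)=3; free=4−3=1
SNF(R) diag = [2, 2, 6] → torsion [2, 2, 6]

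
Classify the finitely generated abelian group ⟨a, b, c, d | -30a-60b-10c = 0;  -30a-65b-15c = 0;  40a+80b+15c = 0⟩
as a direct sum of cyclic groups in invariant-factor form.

rank_ℚ(R)=3; free=4−3=1
SNF(R) diag = [5, 5, 10] → torsion [5, 5, 10]

Answer: M ≅ ℤ^1 ⊕ ℤ/5 ⊕ ℤ/5 ⊕ ℤ/10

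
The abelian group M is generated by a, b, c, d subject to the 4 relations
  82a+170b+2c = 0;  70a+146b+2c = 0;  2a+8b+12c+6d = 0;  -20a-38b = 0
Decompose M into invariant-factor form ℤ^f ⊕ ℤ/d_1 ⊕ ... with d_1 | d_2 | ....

rank_ℚ(R)=4; free=4−4=0
SNF(R) diag = [2, 2, 6, 12] → torsion [2, 2, 6, 12]

Answer: M ≅ ℤ/2 ⊕ ℤ/2 ⊕ ℤ/6 ⊕ ℤ/12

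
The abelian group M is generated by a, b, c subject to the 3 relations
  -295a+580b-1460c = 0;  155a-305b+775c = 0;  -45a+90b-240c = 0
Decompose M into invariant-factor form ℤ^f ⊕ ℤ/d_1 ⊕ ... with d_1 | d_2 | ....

rank_ℚ(R)=3; free=3−3=0
SNF(R) diag = [5, 15, 30] → torsion [5, 15, 30]

Answer: M ≅ ℤ/5 ⊕ ℤ/15 ⊕ ℤ/30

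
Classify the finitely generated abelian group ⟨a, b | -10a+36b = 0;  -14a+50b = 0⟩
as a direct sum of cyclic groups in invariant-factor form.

Answer: M ≅ ℤ/2 ⊕ ℤ/2

Derivation:
rank_ℚ(R)=2; free=2−2=0
SNF(R) diag = [2, 2] → torsion [2, 2]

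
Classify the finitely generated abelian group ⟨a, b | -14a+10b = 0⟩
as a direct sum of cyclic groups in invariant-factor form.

rank_ℚ(R)=1; free=2−1=1
SNF(R) diag = [2] → torsion [2]

Answer: M ≅ ℤ^1 ⊕ ℤ/2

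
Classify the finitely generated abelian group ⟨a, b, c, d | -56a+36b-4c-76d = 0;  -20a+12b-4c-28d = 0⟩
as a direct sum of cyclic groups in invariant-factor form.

Answer: M ≅ ℤ^2 ⊕ ℤ/4 ⊕ ℤ/12

Derivation:
rank_ℚ(R)=2; free=4−2=2
SNF(R) diag = [4, 12] → torsion [4, 12]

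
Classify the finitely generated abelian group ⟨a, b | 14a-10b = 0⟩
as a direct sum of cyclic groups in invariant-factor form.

rank_ℚ(R)=1; free=2−1=1
SNF(R) diag = [2] → torsion [2]

Answer: M ≅ ℤ^1 ⊕ ℤ/2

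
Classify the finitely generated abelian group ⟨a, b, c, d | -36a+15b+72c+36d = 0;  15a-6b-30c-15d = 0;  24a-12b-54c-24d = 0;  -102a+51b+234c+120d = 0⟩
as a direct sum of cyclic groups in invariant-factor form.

rank_ℚ(R)=4; free=4−4=0
SNF(R) diag = [3, 3, 6, 18] → torsion [3, 3, 6, 18]

Answer: M ≅ ℤ/3 ⊕ ℤ/3 ⊕ ℤ/6 ⊕ ℤ/18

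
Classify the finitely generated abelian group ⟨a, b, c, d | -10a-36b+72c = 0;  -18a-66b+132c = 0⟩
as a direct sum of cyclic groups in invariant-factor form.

rank_ℚ(R)=2; free=4−2=2
SNF(R) diag = [2, 6] → torsion [2, 6]

Answer: M ≅ ℤ^2 ⊕ ℤ/2 ⊕ ℤ/6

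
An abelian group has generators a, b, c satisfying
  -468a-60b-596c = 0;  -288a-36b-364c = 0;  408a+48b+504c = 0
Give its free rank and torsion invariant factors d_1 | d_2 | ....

rank_ℚ(R)=3; free=3−3=0
SNF(R) diag = [4, 12, 24] → torsion [4, 12, 24]

Answer: M ≅ ℤ/4 ⊕ ℤ/12 ⊕ ℤ/24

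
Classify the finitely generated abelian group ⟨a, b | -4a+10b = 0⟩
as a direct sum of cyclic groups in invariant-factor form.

rank_ℚ(R)=1; free=2−1=1
SNF(R) diag = [2] → torsion [2]

Answer: M ≅ ℤ^1 ⊕ ℤ/2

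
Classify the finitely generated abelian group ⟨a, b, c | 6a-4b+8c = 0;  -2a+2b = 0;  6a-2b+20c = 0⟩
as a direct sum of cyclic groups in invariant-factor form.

Answer: M ≅ ℤ/2 ⊕ ℤ/2 ⊕ ℤ/4

Derivation:
rank_ℚ(R)=3; free=3−3=0
SNF(R) diag = [2, 2, 4] → torsion [2, 2, 4]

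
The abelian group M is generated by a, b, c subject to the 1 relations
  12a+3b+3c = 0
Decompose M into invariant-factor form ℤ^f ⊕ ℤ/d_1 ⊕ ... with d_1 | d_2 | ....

rank_ℚ(R)=1; free=3−1=2
SNF(R) diag = [3] → torsion [3]

Answer: M ≅ ℤ^2 ⊕ ℤ/3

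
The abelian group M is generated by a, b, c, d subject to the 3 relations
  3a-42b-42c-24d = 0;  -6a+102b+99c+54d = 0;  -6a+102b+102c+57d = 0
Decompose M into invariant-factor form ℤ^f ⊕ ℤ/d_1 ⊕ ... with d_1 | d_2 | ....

Answer: M ≅ ℤ^1 ⊕ ℤ/3 ⊕ ℤ/3 ⊕ ℤ/9

Derivation:
rank_ℚ(R)=3; free=4−3=1
SNF(R) diag = [3, 3, 9] → torsion [3, 3, 9]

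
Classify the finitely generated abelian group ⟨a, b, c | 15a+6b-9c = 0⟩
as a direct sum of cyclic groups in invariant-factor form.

Answer: M ≅ ℤ^2 ⊕ ℤ/3

Derivation:
rank_ℚ(R)=1; free=3−1=2
SNF(R) diag = [3] → torsion [3]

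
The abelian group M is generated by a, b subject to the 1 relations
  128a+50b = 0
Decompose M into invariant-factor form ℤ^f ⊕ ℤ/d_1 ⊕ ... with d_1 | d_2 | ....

rank_ℚ(R)=1; free=2−1=1
SNF(R) diag = [2] → torsion [2]

Answer: M ≅ ℤ^1 ⊕ ℤ/2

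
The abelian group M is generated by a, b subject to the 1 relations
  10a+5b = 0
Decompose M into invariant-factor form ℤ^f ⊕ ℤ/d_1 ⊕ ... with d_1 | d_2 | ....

rank_ℚ(R)=1; free=2−1=1
SNF(R) diag = [5] → torsion [5]

Answer: M ≅ ℤ^1 ⊕ ℤ/5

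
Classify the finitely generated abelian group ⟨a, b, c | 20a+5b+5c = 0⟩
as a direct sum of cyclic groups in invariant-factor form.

Answer: M ≅ ℤ^2 ⊕ ℤ/5

Derivation:
rank_ℚ(R)=1; free=3−1=2
SNF(R) diag = [5] → torsion [5]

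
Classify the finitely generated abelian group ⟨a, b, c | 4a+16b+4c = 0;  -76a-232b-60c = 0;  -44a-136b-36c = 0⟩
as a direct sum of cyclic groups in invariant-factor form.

Answer: M ≅ ℤ/4 ⊕ ℤ/8 ⊕ ℤ/8

Derivation:
rank_ℚ(R)=3; free=3−3=0
SNF(R) diag = [4, 8, 8] → torsion [4, 8, 8]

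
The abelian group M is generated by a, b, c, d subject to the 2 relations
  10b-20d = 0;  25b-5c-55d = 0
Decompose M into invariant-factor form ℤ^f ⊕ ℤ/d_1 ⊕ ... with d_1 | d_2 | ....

rank_ℚ(R)=2; free=4−2=2
SNF(R) diag = [5, 10] → torsion [5, 10]

Answer: M ≅ ℤ^2 ⊕ ℤ/5 ⊕ ℤ/10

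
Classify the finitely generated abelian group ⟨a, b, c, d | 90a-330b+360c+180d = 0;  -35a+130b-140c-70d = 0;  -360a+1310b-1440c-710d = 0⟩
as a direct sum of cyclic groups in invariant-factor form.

Answer: M ≅ ℤ^1 ⊕ ℤ/5 ⊕ ℤ/10 ⊕ ℤ/30

Derivation:
rank_ℚ(R)=3; free=4−3=1
SNF(R) diag = [5, 10, 30] → torsion [5, 10, 30]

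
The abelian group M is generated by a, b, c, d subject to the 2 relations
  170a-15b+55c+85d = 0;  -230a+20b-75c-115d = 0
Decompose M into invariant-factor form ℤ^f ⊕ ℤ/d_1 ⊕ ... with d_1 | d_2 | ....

Answer: M ≅ ℤ^2 ⊕ ℤ/5 ⊕ ℤ/5

Derivation:
rank_ℚ(R)=2; free=4−2=2
SNF(R) diag = [5, 5] → torsion [5, 5]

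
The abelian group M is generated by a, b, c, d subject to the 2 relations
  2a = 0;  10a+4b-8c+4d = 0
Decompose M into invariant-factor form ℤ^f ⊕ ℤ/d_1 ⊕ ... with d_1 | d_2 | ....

Answer: M ≅ ℤ^2 ⊕ ℤ/2 ⊕ ℤ/4

Derivation:
rank_ℚ(R)=2; free=4−2=2
SNF(R) diag = [2, 4] → torsion [2, 4]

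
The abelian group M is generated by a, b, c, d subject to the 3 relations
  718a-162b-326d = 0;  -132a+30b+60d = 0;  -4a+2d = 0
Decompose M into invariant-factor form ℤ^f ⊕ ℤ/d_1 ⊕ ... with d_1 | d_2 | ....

rank_ℚ(R)=3; free=4−3=1
SNF(R) diag = [2, 6, 6] → torsion [2, 6, 6]

Answer: M ≅ ℤ^1 ⊕ ℤ/2 ⊕ ℤ/6 ⊕ ℤ/6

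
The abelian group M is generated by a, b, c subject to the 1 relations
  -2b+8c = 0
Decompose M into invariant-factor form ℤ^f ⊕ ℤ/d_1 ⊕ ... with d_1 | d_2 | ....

rank_ℚ(R)=1; free=3−1=2
SNF(R) diag = [2] → torsion [2]

Answer: M ≅ ℤ^2 ⊕ ℤ/2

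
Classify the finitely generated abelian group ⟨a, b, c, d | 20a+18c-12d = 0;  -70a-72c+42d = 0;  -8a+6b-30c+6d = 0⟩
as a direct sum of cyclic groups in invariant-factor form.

rank_ℚ(R)=3; free=4−3=1
SNF(R) diag = [2, 6, 18] → torsion [2, 6, 18]

Answer: M ≅ ℤ^1 ⊕ ℤ/2 ⊕ ℤ/6 ⊕ ℤ/18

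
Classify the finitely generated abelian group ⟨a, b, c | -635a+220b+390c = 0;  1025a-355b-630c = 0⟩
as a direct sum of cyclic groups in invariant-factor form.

rank_ℚ(R)=2; free=3−2=1
SNF(R) diag = [5, 15] → torsion [5, 15]

Answer: M ≅ ℤ^1 ⊕ ℤ/5 ⊕ ℤ/15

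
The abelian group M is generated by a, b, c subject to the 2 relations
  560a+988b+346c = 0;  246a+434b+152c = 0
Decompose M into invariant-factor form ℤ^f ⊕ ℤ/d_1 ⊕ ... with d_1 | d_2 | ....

Answer: M ≅ ℤ^1 ⊕ ℤ/2 ⊕ ℤ/2

Derivation:
rank_ℚ(R)=2; free=3−2=1
SNF(R) diag = [2, 2] → torsion [2, 2]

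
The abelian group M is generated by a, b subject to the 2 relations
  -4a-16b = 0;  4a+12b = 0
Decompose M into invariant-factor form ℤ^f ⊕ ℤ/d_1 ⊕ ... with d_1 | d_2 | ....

Answer: M ≅ ℤ/4 ⊕ ℤ/4

Derivation:
rank_ℚ(R)=2; free=2−2=0
SNF(R) diag = [4, 4] → torsion [4, 4]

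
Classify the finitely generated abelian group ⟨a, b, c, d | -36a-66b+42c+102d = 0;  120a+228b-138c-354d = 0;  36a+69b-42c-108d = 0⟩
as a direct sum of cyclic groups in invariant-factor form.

Answer: M ≅ ℤ^1 ⊕ ℤ/3 ⊕ ℤ/6 ⊕ ℤ/12

Derivation:
rank_ℚ(R)=3; free=4−3=1
SNF(R) diag = [3, 6, 12] → torsion [3, 6, 12]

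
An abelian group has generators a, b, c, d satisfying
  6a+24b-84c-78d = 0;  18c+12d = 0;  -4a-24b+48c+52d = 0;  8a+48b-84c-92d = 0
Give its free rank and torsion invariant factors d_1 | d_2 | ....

rank_ℚ(R)=4; free=4−4=0
SNF(R) diag = [2, 6, 12, 24] → torsion [2, 6, 12, 24]

Answer: M ≅ ℤ/2 ⊕ ℤ/6 ⊕ ℤ/12 ⊕ ℤ/24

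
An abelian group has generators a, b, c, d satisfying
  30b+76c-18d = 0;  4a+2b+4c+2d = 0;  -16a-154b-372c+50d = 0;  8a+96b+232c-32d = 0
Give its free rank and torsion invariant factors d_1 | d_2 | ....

rank_ℚ(R)=4; free=4−4=0
SNF(R) diag = [2, 4, 4, 8] → torsion [2, 4, 4, 8]

Answer: M ≅ ℤ/2 ⊕ ℤ/4 ⊕ ℤ/4 ⊕ ℤ/8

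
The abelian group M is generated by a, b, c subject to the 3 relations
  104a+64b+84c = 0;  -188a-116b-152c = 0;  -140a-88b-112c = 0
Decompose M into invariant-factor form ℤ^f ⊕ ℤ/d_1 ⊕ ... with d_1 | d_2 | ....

rank_ℚ(R)=3; free=3−3=0
SNF(R) diag = [4, 4, 4] → torsion [4, 4, 4]

Answer: M ≅ ℤ/4 ⊕ ℤ/4 ⊕ ℤ/4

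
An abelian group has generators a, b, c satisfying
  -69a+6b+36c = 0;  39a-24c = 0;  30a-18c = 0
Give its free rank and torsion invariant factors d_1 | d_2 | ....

Answer: M ≅ ℤ/3 ⊕ ℤ/6 ⊕ ℤ/6

Derivation:
rank_ℚ(R)=3; free=3−3=0
SNF(R) diag = [3, 6, 6] → torsion [3, 6, 6]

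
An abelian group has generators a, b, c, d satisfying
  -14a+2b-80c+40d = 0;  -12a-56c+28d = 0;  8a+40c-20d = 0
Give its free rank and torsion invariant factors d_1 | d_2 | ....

rank_ℚ(R)=3; free=4−3=1
SNF(R) diag = [2, 4, 4] → torsion [2, 4, 4]

Answer: M ≅ ℤ^1 ⊕ ℤ/2 ⊕ ℤ/4 ⊕ ℤ/4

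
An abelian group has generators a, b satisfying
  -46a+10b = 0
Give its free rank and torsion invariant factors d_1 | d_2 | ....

Answer: M ≅ ℤ^1 ⊕ ℤ/2

Derivation:
rank_ℚ(R)=1; free=2−1=1
SNF(R) diag = [2] → torsion [2]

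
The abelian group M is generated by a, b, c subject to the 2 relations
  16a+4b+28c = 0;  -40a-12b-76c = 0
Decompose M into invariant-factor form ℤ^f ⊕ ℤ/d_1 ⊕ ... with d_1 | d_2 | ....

Answer: M ≅ ℤ^1 ⊕ ℤ/4 ⊕ ℤ/8

Derivation:
rank_ℚ(R)=2; free=3−2=1
SNF(R) diag = [4, 8] → torsion [4, 8]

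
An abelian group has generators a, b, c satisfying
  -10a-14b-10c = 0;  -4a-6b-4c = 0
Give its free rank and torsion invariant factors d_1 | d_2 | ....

rank_ℚ(R)=2; free=3−2=1
SNF(R) diag = [2, 2] → torsion [2, 2]

Answer: M ≅ ℤ^1 ⊕ ℤ/2 ⊕ ℤ/2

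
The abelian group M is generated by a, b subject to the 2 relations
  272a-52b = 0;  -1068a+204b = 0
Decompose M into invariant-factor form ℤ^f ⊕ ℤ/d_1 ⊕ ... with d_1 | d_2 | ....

rank_ℚ(R)=2; free=2−2=0
SNF(R) diag = [4, 12] → torsion [4, 12]

Answer: M ≅ ℤ/4 ⊕ ℤ/12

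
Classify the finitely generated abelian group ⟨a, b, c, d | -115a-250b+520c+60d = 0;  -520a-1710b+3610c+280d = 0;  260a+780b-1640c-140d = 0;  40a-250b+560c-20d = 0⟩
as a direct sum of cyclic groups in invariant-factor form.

Answer: M ≅ ℤ/5 ⊕ ℤ/10 ⊕ ℤ/30 ⊕ ℤ/60

Derivation:
rank_ℚ(R)=4; free=4−4=0
SNF(R) diag = [5, 10, 30, 60] → torsion [5, 10, 30, 60]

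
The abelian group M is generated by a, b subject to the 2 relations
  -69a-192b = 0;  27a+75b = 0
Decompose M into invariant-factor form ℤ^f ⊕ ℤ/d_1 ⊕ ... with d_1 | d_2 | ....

rank_ℚ(R)=2; free=2−2=0
SNF(R) diag = [3, 3] → torsion [3, 3]

Answer: M ≅ ℤ/3 ⊕ ℤ/3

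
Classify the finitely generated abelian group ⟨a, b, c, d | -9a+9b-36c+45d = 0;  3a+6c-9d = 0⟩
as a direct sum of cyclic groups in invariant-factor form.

rank_ℚ(R)=2; free=4−2=2
SNF(R) diag = [3, 9] → torsion [3, 9]

Answer: M ≅ ℤ^2 ⊕ ℤ/3 ⊕ ℤ/9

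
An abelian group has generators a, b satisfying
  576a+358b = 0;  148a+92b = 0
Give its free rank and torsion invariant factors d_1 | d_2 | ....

rank_ℚ(R)=2; free=2−2=0
SNF(R) diag = [2, 4] → torsion [2, 4]

Answer: M ≅ ℤ/2 ⊕ ℤ/4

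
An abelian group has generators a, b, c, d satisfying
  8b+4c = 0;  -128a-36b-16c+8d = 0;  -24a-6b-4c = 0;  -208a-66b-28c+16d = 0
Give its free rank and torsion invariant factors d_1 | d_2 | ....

rank_ℚ(R)=4; free=4−4=0
SNF(R) diag = [2, 4, 8, 24] → torsion [2, 4, 8, 24]

Answer: M ≅ ℤ/2 ⊕ ℤ/4 ⊕ ℤ/8 ⊕ ℤ/24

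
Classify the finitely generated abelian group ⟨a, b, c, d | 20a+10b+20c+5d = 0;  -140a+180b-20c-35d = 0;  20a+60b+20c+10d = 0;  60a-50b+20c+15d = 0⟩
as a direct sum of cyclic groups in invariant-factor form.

Answer: M ≅ ℤ/5 ⊕ ℤ/10 ⊕ ℤ/20 ⊕ ℤ/40

Derivation:
rank_ℚ(R)=4; free=4−4=0
SNF(R) diag = [5, 10, 20, 40] → torsion [5, 10, 20, 40]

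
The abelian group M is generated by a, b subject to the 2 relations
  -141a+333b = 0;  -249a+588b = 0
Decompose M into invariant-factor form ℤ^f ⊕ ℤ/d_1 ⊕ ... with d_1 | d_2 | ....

rank_ℚ(R)=2; free=2−2=0
SNF(R) diag = [3, 3] → torsion [3, 3]

Answer: M ≅ ℤ/3 ⊕ ℤ/3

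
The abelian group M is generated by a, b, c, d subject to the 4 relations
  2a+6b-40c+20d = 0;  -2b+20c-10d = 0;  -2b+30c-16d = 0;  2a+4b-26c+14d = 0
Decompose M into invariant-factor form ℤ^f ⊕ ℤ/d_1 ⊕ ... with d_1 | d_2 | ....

rank_ℚ(R)=4; free=4−4=0
SNF(R) diag = [2, 2, 2, 2] → torsion [2, 2, 2, 2]

Answer: M ≅ ℤ/2 ⊕ ℤ/2 ⊕ ℤ/2 ⊕ ℤ/2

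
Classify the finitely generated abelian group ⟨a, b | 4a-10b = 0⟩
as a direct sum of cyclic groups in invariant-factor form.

rank_ℚ(R)=1; free=2−1=1
SNF(R) diag = [2] → torsion [2]

Answer: M ≅ ℤ^1 ⊕ ℤ/2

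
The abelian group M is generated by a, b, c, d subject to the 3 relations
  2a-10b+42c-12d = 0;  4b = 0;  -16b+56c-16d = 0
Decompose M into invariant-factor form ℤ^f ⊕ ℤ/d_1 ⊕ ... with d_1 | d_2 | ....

rank_ℚ(R)=3; free=4−3=1
SNF(R) diag = [2, 4, 8] → torsion [2, 4, 8]

Answer: M ≅ ℤ^1 ⊕ ℤ/2 ⊕ ℤ/4 ⊕ ℤ/8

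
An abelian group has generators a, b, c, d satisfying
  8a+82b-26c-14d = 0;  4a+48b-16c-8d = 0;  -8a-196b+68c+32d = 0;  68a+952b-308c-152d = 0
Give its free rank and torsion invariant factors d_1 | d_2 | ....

Answer: M ≅ ℤ/2 ⊕ ℤ/4 ⊕ ℤ/12 ⊕ ℤ/36

Derivation:
rank_ℚ(R)=4; free=4−4=0
SNF(R) diag = [2, 4, 12, 36] → torsion [2, 4, 12, 36]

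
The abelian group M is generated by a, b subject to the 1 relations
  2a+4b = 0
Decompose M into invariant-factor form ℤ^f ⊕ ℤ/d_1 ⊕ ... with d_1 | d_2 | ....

Answer: M ≅ ℤ^1 ⊕ ℤ/2

Derivation:
rank_ℚ(R)=1; free=2−1=1
SNF(R) diag = [2] → torsion [2]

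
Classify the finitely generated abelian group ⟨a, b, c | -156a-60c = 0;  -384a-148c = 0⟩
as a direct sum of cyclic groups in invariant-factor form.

rank_ℚ(R)=2; free=3−2=1
SNF(R) diag = [4, 12] → torsion [4, 12]

Answer: M ≅ ℤ^1 ⊕ ℤ/4 ⊕ ℤ/12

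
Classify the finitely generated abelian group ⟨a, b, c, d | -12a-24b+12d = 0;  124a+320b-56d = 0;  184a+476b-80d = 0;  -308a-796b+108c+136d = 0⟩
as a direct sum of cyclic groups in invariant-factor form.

Answer: M ≅ ℤ/4 ⊕ ℤ/12 ⊕ ℤ/36 ⊕ ℤ/108

Derivation:
rank_ℚ(R)=4; free=4−4=0
SNF(R) diag = [4, 12, 36, 108] → torsion [4, 12, 36, 108]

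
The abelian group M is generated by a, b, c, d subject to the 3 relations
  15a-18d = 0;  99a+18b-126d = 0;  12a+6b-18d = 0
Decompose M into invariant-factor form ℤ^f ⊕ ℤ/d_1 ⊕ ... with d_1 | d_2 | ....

Answer: M ≅ ℤ^1 ⊕ ℤ/3 ⊕ ℤ/6 ⊕ ℤ/18

Derivation:
rank_ℚ(R)=3; free=4−3=1
SNF(R) diag = [3, 6, 18] → torsion [3, 6, 18]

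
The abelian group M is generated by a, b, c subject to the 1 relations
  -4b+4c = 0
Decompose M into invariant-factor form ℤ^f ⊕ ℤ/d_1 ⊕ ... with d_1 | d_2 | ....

Answer: M ≅ ℤ^2 ⊕ ℤ/4

Derivation:
rank_ℚ(R)=1; free=3−1=2
SNF(R) diag = [4] → torsion [4]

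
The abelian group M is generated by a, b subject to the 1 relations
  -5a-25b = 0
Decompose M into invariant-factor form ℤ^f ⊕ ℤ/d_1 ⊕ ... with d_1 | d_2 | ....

rank_ℚ(R)=1; free=2−1=1
SNF(R) diag = [5] → torsion [5]

Answer: M ≅ ℤ^1 ⊕ ℤ/5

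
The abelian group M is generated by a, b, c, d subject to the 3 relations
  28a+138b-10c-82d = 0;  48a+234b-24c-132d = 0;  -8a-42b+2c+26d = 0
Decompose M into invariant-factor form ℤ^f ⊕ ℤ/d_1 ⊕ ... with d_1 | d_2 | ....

Answer: M ≅ ℤ^1 ⊕ ℤ/2 ⊕ ℤ/6 ⊕ ℤ/12

Derivation:
rank_ℚ(R)=3; free=4−3=1
SNF(R) diag = [2, 6, 12] → torsion [2, 6, 12]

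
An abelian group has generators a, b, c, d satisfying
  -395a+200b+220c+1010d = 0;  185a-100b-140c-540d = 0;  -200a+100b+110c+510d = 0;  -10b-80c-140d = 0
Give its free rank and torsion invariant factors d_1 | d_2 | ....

rank_ℚ(R)=4; free=4−4=0
SNF(R) diag = [5, 10, 30, 90] → torsion [5, 10, 30, 90]

Answer: M ≅ ℤ/5 ⊕ ℤ/10 ⊕ ℤ/30 ⊕ ℤ/90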